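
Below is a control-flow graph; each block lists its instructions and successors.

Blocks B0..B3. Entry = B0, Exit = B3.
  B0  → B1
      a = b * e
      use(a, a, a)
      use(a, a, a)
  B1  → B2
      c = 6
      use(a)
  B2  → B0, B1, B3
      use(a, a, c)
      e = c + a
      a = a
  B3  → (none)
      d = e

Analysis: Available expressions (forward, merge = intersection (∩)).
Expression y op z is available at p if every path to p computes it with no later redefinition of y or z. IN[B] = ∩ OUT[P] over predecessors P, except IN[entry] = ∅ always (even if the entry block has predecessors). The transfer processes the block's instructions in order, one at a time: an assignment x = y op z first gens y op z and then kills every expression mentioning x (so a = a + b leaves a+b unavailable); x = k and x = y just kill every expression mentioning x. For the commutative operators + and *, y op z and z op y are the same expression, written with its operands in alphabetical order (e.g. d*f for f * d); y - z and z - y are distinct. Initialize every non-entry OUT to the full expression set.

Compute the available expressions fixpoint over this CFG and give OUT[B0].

Fixpoint table:
  B0:  IN={}  OUT={b*e}
  B1:  IN={}  OUT={}
  B2:  IN={}  OUT={}
  B3:  IN={}  OUT={}

Merge at B0 (entry node, so the boundary value {} is joined with the incoming edge(s)): IN[B0] = {} ∩ OUT[B2] = {}
Applying B0's transfer function to that IN value gives OUT[B0] (row B0 above).

Answer: {b*e}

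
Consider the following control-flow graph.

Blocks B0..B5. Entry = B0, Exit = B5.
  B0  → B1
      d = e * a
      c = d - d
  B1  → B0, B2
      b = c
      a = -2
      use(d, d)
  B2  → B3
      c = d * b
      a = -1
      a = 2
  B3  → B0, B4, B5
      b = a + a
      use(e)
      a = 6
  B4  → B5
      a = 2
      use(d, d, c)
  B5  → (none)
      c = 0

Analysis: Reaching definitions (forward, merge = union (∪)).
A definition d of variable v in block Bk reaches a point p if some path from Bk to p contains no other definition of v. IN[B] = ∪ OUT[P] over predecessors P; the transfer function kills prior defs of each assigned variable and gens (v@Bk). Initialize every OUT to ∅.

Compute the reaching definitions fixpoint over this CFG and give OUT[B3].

Answer: {a@B3, b@B3, c@B2, d@B0}

Derivation:
Fixpoint table:
  B0:   IN={a@B1, a@B3, b@B1, b@B3, c@B0, c@B2, d@B0}   OUT={a@B1, a@B3, b@B1, b@B3, c@B0, d@B0}
  B1:   IN={a@B1, a@B3, b@B1, b@B3, c@B0, d@B0}   OUT={a@B1, b@B1, c@B0, d@B0}
  B2:   IN={a@B1, b@B1, c@B0, d@B0}   OUT={a@B2, b@B1, c@B2, d@B0}
  B3:   IN={a@B2, b@B1, c@B2, d@B0}   OUT={a@B3, b@B3, c@B2, d@B0}
  B4:   IN={a@B3, b@B3, c@B2, d@B0}   OUT={a@B4, b@B3, c@B2, d@B0}
  B5:   IN={a@B3, a@B4, b@B3, c@B2, d@B0}   OUT={a@B3, a@B4, b@B3, c@B5, d@B0}

Merge at B3: IN[B3] = OUT[B2] = {a@B2, b@B1, c@B2, d@B0}
Applying B3's transfer function to that IN value gives OUT[B3] (row B3 above).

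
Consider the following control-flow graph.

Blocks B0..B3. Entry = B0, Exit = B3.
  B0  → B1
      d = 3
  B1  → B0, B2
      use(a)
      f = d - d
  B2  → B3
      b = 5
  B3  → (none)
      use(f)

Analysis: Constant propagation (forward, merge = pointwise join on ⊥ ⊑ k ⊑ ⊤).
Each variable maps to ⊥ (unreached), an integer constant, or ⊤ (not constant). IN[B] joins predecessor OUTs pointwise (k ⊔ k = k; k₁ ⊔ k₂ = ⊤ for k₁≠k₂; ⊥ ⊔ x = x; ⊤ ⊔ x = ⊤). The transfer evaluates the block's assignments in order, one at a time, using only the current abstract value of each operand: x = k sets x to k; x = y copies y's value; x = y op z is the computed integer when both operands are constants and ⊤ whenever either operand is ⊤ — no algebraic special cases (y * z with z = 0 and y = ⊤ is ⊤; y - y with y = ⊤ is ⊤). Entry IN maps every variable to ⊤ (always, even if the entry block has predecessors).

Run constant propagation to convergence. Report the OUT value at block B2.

Fixpoint table:
  B0: | IN=(all ⊤) | OUT={d:3; rest ⊤}
  B1: | IN={d:3; rest ⊤} | OUT={d:3, f:0; rest ⊤}
  B2: | IN={d:3, f:0; rest ⊤} | OUT={b:5, d:3, f:0; rest ⊤}
  B3: | IN={b:5, d:3, f:0; rest ⊤} | OUT={b:5, d:3, f:0; rest ⊤}

Merge at B2: IN[B2] = OUT[B1] = {a: ⊤, b: ⊤, c: ⊤, d: 3, e: ⊤, f: 0}
Applying B2's transfer function to that IN value gives OUT[B2] (row B2 above).

Answer: {a: ⊤, b: 5, c: ⊤, d: 3, e: ⊤, f: 0}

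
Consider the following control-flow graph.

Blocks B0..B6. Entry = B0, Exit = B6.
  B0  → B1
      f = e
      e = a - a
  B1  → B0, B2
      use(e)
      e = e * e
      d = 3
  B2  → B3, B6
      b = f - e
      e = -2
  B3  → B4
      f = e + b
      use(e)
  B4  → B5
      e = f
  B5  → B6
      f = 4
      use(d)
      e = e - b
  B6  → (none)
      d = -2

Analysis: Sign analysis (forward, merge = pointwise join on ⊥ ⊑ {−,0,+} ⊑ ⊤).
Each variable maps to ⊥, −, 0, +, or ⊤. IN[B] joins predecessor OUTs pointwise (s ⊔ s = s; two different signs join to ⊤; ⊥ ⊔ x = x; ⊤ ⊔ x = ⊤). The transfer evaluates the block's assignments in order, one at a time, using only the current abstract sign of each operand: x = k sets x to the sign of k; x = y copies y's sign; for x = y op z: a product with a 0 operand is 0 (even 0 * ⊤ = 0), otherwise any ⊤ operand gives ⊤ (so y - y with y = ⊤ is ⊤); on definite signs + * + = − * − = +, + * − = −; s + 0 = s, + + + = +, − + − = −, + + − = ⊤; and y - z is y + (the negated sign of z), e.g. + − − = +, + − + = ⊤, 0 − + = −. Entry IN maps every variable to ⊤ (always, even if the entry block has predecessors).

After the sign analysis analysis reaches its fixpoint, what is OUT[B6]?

Fixpoint table:
  B0: | IN=(all ⊤) | OUT=(all ⊤)
  B1: | IN=(all ⊤) | OUT={d:+; rest ⊤}
  B2: | IN={d:+; rest ⊤} | OUT={d:+, e:-; rest ⊤}
  B3: | IN={d:+, e:-; rest ⊤} | OUT={d:+, e:-; rest ⊤}
  B4: | IN={d:+, e:-; rest ⊤} | OUT={d:+; rest ⊤}
  B5: | IN={d:+; rest ⊤} | OUT={d:+, f:+; rest ⊤}
  B6: | IN={d:+; rest ⊤} | OUT={d:-; rest ⊤}

Merge at B6: IN[B6] = OUT[B2] ⊔ OUT[B5] = {a: ⊤, b: ⊤, c: ⊤, d: +, e: ⊤, f: ⊤}
Applying B6's transfer function to that IN value gives OUT[B6] (row B6 above).

Answer: {a: ⊤, b: ⊤, c: ⊤, d: -, e: ⊤, f: ⊤}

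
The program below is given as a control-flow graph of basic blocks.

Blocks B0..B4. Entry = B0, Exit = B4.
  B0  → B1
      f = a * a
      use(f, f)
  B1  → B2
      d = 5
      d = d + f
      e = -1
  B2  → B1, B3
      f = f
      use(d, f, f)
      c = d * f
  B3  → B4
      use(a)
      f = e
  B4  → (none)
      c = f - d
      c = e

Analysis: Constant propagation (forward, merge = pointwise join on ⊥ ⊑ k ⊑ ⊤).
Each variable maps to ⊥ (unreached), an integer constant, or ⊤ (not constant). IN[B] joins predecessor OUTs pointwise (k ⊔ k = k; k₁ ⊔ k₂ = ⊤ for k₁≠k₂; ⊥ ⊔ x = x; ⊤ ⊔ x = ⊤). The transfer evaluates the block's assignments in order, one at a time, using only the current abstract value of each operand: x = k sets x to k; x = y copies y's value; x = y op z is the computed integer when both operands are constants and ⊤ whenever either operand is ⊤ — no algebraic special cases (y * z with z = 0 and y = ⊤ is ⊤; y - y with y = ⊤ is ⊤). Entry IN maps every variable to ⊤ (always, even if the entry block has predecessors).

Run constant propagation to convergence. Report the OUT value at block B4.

Answer: {a: ⊤, b: ⊤, c: -1, d: ⊤, e: -1, f: -1}

Derivation:
Fixpoint table:
  B0: | IN=(all ⊤) | OUT=(all ⊤)
  B1: | IN=(all ⊤) | OUT={e:-1; rest ⊤}
  B2: | IN={e:-1; rest ⊤} | OUT={e:-1; rest ⊤}
  B3: | IN={e:-1; rest ⊤} | OUT={e:-1, f:-1; rest ⊤}
  B4: | IN={e:-1, f:-1; rest ⊤} | OUT={c:-1, e:-1, f:-1; rest ⊤}

Merge at B4: IN[B4] = OUT[B3] = {a: ⊤, b: ⊤, c: ⊤, d: ⊤, e: -1, f: -1}
Applying B4's transfer function to that IN value gives OUT[B4] (row B4 above).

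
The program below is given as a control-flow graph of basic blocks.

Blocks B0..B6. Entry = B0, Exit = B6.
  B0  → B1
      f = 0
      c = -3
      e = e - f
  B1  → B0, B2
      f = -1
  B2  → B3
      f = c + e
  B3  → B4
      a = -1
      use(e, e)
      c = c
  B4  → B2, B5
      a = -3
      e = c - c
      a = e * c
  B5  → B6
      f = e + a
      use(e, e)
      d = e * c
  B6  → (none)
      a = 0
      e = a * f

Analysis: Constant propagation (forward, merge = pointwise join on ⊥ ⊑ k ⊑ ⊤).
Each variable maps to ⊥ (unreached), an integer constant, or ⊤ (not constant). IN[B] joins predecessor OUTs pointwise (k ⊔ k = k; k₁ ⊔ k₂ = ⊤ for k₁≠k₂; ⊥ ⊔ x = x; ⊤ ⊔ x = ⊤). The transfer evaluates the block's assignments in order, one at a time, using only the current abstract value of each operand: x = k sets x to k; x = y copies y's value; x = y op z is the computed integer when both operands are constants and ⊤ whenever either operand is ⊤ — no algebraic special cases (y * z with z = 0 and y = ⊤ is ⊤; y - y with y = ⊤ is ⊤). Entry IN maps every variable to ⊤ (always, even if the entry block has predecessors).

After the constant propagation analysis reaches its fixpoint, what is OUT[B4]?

Per-block solution:
  B0:   IN=(all ⊤)   OUT={c:-3, f:0; rest ⊤}
  B1:   IN={c:-3, f:0; rest ⊤}   OUT={c:-3, f:-1; rest ⊤}
  B2:   IN={c:-3; rest ⊤}   OUT={c:-3; rest ⊤}
  B3:   IN={c:-3; rest ⊤}   OUT={a:-1, c:-3; rest ⊤}
  B4:   IN={a:-1, c:-3; rest ⊤}   OUT={a:0, c:-3, e:0; rest ⊤}
  B5:   IN={a:0, c:-3, e:0; rest ⊤}   OUT={a:0, c:-3, d:0, e:0, f:0; rest ⊤}
  B6:   IN={a:0, c:-3, d:0, e:0, f:0; rest ⊤}   OUT={a:0, c:-3, d:0, e:0, f:0; rest ⊤}

Merge at B4: IN[B4] = OUT[B3] = {a: -1, b: ⊤, c: -3, d: ⊤, e: ⊤, f: ⊤}
Applying B4's transfer function to that IN value gives OUT[B4] (row B4 above).

Answer: {a: 0, b: ⊤, c: -3, d: ⊤, e: 0, f: ⊤}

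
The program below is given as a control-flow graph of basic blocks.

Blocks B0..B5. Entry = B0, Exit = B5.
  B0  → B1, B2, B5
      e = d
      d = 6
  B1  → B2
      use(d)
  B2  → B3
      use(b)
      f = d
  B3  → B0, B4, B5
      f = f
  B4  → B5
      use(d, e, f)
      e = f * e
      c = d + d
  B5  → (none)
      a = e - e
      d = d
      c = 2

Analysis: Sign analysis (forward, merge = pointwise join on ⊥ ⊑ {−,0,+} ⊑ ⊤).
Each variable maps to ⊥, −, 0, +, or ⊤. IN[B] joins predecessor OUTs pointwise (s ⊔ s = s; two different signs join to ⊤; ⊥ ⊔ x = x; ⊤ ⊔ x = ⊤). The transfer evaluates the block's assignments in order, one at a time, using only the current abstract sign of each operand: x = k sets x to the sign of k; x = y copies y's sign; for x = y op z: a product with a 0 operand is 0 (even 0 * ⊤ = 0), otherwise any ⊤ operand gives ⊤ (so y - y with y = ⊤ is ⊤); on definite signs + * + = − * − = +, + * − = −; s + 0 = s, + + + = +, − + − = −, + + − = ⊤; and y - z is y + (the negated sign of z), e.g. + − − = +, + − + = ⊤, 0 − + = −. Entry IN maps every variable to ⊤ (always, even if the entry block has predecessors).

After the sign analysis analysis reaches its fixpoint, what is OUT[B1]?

Converged values:
  B0: | IN=(all ⊤) | OUT={d:+; rest ⊤}
  B1: | IN={d:+; rest ⊤} | OUT={d:+; rest ⊤}
  B2: | IN={d:+; rest ⊤} | OUT={d:+, f:+; rest ⊤}
  B3: | IN={d:+, f:+; rest ⊤} | OUT={d:+, f:+; rest ⊤}
  B4: | IN={d:+, f:+; rest ⊤} | OUT={c:+, d:+, f:+; rest ⊤}
  B5: | IN={d:+; rest ⊤} | OUT={c:+, d:+; rest ⊤}

Merge at B1: IN[B1] = OUT[B0] = {a: ⊤, b: ⊤, c: ⊤, d: +, e: ⊤, f: ⊤}
Applying B1's transfer function to that IN value gives OUT[B1] (row B1 above).

Answer: {a: ⊤, b: ⊤, c: ⊤, d: +, e: ⊤, f: ⊤}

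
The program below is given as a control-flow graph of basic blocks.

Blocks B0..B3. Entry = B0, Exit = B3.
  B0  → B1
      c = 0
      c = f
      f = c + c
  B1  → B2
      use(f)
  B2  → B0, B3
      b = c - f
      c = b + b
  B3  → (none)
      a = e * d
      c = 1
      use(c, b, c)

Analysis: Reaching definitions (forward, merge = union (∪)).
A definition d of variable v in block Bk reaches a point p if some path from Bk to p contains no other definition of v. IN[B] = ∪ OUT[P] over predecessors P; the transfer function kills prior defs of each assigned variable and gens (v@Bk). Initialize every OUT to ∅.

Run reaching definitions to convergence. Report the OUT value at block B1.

Answer: {b@B2, c@B0, f@B0}

Derivation:
Per-block solution:
  B0:  IN={b@B2, c@B2, f@B0}  OUT={b@B2, c@B0, f@B0}
  B1:  IN={b@B2, c@B0, f@B0}  OUT={b@B2, c@B0, f@B0}
  B2:  IN={b@B2, c@B0, f@B0}  OUT={b@B2, c@B2, f@B0}
  B3:  IN={b@B2, c@B2, f@B0}  OUT={a@B3, b@B2, c@B3, f@B0}

Merge at B1: IN[B1] = OUT[B0] = {b@B2, c@B0, f@B0}
Applying B1's transfer function to that IN value gives OUT[B1] (row B1 above).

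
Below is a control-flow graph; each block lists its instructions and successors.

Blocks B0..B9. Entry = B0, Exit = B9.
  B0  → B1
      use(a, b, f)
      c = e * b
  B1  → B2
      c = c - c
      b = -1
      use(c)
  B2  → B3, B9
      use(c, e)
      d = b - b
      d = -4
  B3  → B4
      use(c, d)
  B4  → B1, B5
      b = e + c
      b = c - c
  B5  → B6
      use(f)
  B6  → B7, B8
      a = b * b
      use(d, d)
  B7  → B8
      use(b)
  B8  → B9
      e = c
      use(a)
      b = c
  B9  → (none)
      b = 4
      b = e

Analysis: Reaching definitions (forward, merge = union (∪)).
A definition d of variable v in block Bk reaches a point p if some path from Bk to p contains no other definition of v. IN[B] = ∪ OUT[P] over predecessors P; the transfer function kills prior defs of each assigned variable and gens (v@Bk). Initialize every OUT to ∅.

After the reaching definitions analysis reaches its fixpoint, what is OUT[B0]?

Per-block solution:
  B0:  IN={}  OUT={c@B0}
  B1:  IN={b@B4, c@B0, c@B1, d@B2}  OUT={b@B1, c@B1, d@B2}
  B2:  IN={b@B1, c@B1, d@B2}  OUT={b@B1, c@B1, d@B2}
  B3:  IN={b@B1, c@B1, d@B2}  OUT={b@B1, c@B1, d@B2}
  B4:  IN={b@B1, c@B1, d@B2}  OUT={b@B4, c@B1, d@B2}
  B5:  IN={b@B4, c@B1, d@B2}  OUT={b@B4, c@B1, d@B2}
  B6:  IN={b@B4, c@B1, d@B2}  OUT={a@B6, b@B4, c@B1, d@B2}
  B7:  IN={a@B6, b@B4, c@B1, d@B2}  OUT={a@B6, b@B4, c@B1, d@B2}
  B8:  IN={a@B6, b@B4, c@B1, d@B2}  OUT={a@B6, b@B8, c@B1, d@B2, e@B8}
  B9:  IN={a@B6, b@B1, b@B8, c@B1, d@B2, e@B8}  OUT={a@B6, b@B9, c@B1, d@B2, e@B8}

B0 is the boundary node: IN[B0] = {}
Applying B0's transfer function to that IN value gives OUT[B0] (row B0 above).

Answer: {c@B0}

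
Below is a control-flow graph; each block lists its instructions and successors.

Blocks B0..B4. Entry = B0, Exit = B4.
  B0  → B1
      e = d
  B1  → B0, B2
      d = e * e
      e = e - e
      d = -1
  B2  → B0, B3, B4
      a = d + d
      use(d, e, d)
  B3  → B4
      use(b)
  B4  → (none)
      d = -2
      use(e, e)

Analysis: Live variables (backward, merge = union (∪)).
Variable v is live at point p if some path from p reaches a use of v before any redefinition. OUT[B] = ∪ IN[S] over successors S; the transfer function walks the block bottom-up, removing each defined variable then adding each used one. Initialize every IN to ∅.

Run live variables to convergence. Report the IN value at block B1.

Fixpoint table:
  B0: | IN={b, d} | OUT={b, e}
  B1: | IN={b, e} | OUT={b, d, e}
  B2: | IN={b, d, e} | OUT={b, d, e}
  B3: | IN={b, e} | OUT={e}
  B4: | IN={e} | OUT={}

Merge at B1: OUT[B1] = IN[B0] ⊔ IN[B2] = {b, d, e}
Applying B1's transfer function to that OUT value gives IN[B1] (row B1 above).

Answer: {b, e}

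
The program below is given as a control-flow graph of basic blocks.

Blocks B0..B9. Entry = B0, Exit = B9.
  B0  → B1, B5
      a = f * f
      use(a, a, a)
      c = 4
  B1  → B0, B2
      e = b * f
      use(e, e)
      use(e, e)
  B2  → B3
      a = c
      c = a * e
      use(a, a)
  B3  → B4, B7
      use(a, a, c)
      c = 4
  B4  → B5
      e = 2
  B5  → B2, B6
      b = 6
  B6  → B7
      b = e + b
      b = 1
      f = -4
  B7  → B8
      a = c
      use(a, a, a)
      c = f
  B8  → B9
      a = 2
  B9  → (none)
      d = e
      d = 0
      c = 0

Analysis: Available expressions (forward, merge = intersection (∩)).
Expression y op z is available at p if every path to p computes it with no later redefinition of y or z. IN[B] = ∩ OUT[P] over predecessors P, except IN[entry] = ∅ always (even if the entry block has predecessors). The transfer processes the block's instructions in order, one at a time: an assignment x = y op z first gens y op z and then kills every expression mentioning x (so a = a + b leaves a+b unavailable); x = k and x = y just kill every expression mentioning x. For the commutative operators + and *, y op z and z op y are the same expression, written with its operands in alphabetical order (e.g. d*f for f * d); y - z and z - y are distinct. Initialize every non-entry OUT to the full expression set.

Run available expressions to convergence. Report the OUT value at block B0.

Fixpoint table:
  B0: | IN={} | OUT={f*f}
  B1: | IN={f*f} | OUT={b*f, f*f}
  B2: | IN={f*f} | OUT={a*e, f*f}
  B3: | IN={a*e, f*f} | OUT={a*e, f*f}
  B4: | IN={a*e, f*f} | OUT={f*f}
  B5: | IN={f*f} | OUT={f*f}
  B6: | IN={f*f} | OUT={}
  B7: | IN={} | OUT={}
  B8: | IN={} | OUT={}
  B9: | IN={} | OUT={}

Merge at B0 (entry node, so the boundary value {} is joined with the incoming edge(s)): IN[B0] = {} ∩ OUT[B1] = {}
Applying B0's transfer function to that IN value gives OUT[B0] (row B0 above).

Answer: {f*f}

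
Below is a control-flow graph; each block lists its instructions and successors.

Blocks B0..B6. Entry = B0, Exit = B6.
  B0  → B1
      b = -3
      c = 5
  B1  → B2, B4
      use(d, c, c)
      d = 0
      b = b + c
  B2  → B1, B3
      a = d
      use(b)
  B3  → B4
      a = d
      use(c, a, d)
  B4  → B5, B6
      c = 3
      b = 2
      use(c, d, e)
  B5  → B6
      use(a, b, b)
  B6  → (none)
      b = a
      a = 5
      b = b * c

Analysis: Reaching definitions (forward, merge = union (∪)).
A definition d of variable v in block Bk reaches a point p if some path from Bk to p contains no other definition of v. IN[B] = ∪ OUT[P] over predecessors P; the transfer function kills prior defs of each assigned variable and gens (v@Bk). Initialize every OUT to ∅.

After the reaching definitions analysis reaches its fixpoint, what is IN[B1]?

Converged values:
  B0:   IN={}   OUT={b@B0, c@B0}
  B1:   IN={a@B2, b@B0, b@B1, c@B0, d@B1}   OUT={a@B2, b@B1, c@B0, d@B1}
  B2:   IN={a@B2, b@B1, c@B0, d@B1}   OUT={a@B2, b@B1, c@B0, d@B1}
  B3:   IN={a@B2, b@B1, c@B0, d@B1}   OUT={a@B3, b@B1, c@B0, d@B1}
  B4:   IN={a@B2, a@B3, b@B1, c@B0, d@B1}   OUT={a@B2, a@B3, b@B4, c@B4, d@B1}
  B5:   IN={a@B2, a@B3, b@B4, c@B4, d@B1}   OUT={a@B2, a@B3, b@B4, c@B4, d@B1}
  B6:   IN={a@B2, a@B3, b@B4, c@B4, d@B1}   OUT={a@B6, b@B6, c@B4, d@B1}

Merge at B1: IN[B1] = OUT[B0] ⊔ OUT[B2] = {a@B2, b@B0, b@B1, c@B0, d@B1}

Answer: {a@B2, b@B0, b@B1, c@B0, d@B1}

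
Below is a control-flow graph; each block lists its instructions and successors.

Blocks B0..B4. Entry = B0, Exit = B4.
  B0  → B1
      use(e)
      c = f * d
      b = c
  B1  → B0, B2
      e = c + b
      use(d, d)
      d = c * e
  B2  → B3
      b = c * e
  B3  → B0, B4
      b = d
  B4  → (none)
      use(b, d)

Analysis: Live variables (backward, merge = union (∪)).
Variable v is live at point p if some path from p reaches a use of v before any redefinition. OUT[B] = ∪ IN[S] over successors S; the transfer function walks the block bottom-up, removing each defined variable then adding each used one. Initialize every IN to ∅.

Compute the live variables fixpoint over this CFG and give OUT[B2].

Per-block solution:
  B0:   IN={d, e, f}   OUT={b, c, d, f}
  B1:   IN={b, c, d, f}   OUT={c, d, e, f}
  B2:   IN={c, d, e, f}   OUT={d, e, f}
  B3:   IN={d, e, f}   OUT={b, d, e, f}
  B4:   IN={b, d}   OUT={}

Merge at B2: OUT[B2] = IN[B3] = {d, e, f}

Answer: {d, e, f}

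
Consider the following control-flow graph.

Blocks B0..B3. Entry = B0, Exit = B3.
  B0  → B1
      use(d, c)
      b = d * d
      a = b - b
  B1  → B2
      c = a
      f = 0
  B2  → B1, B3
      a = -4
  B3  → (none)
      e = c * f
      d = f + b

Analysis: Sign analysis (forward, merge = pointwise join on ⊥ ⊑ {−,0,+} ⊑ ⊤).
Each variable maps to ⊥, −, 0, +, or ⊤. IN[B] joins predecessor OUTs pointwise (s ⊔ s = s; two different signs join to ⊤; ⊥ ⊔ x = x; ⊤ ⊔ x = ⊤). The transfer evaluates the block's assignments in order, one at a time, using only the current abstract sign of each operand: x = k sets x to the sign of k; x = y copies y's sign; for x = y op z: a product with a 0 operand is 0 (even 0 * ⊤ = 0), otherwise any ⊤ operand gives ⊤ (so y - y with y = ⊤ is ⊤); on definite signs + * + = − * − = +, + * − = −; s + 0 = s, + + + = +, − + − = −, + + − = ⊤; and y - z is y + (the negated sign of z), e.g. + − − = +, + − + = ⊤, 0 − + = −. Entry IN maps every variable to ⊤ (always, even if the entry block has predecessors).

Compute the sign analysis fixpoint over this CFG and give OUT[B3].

Answer: {a: -, b: ⊤, c: ⊤, d: ⊤, e: 0, f: 0}

Working:
Per-block solution:
  B0:  IN=(all ⊤)  OUT=(all ⊤)
  B1:  IN=(all ⊤)  OUT={f:0; rest ⊤}
  B2:  IN={f:0; rest ⊤}  OUT={a:-, f:0; rest ⊤}
  B3:  IN={a:-, f:0; rest ⊤}  OUT={a:-, e:0, f:0; rest ⊤}

Merge at B3: IN[B3] = OUT[B2] = {a: -, b: ⊤, c: ⊤, d: ⊤, e: ⊤, f: 0}
Applying B3's transfer function to that IN value gives OUT[B3] (row B3 above).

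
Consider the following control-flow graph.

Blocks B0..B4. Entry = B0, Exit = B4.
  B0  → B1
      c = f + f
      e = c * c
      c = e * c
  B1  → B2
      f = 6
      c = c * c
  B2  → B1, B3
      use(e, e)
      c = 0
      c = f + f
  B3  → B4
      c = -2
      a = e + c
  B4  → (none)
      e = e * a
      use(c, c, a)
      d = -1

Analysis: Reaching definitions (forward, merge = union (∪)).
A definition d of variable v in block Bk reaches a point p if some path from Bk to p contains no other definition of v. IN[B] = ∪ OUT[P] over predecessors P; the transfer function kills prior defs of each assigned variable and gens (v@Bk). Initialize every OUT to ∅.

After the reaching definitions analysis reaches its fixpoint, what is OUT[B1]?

Fixpoint table:
  B0: | IN={} | OUT={c@B0, e@B0}
  B1: | IN={c@B0, c@B2, e@B0, f@B1} | OUT={c@B1, e@B0, f@B1}
  B2: | IN={c@B1, e@B0, f@B1} | OUT={c@B2, e@B0, f@B1}
  B3: | IN={c@B2, e@B0, f@B1} | OUT={a@B3, c@B3, e@B0, f@B1}
  B4: | IN={a@B3, c@B3, e@B0, f@B1} | OUT={a@B3, c@B3, d@B4, e@B4, f@B1}

Merge at B1: IN[B1] = OUT[B0] ⊔ OUT[B2] = {c@B0, c@B2, e@B0, f@B1}
Applying B1's transfer function to that IN value gives OUT[B1] (row B1 above).

Answer: {c@B1, e@B0, f@B1}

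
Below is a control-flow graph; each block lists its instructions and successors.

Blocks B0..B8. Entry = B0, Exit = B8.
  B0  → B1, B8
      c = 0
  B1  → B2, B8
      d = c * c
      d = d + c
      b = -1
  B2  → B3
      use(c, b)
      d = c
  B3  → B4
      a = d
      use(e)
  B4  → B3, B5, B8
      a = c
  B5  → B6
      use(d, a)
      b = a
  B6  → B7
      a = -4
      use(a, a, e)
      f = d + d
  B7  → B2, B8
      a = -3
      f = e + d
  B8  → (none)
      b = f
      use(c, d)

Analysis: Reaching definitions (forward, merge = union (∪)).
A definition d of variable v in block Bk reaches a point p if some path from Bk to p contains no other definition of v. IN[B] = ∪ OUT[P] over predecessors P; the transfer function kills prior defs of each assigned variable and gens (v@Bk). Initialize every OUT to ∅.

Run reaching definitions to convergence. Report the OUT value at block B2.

Converged values:
  B0:  IN={}  OUT={c@B0}
  B1:  IN={c@B0}  OUT={b@B1, c@B0, d@B1}
  B2:  IN={a@B7, b@B1, b@B5, c@B0, d@B1, d@B2, f@B7}  OUT={a@B7, b@B1, b@B5, c@B0, d@B2, f@B7}
  B3:  IN={a@B4, a@B7, b@B1, b@B5, c@B0, d@B2, f@B7}  OUT={a@B3, b@B1, b@B5, c@B0, d@B2, f@B7}
  B4:  IN={a@B3, b@B1, b@B5, c@B0, d@B2, f@B7}  OUT={a@B4, b@B1, b@B5, c@B0, d@B2, f@B7}
  B5:  IN={a@B4, b@B1, b@B5, c@B0, d@B2, f@B7}  OUT={a@B4, b@B5, c@B0, d@B2, f@B7}
  B6:  IN={a@B4, b@B5, c@B0, d@B2, f@B7}  OUT={a@B6, b@B5, c@B0, d@B2, f@B6}
  B7:  IN={a@B6, b@B5, c@B0, d@B2, f@B6}  OUT={a@B7, b@B5, c@B0, d@B2, f@B7}
  B8:  IN={a@B4, a@B7, b@B1, b@B5, c@B0, d@B1, d@B2, f@B7}  OUT={a@B4, a@B7, b@B8, c@B0, d@B1, d@B2, f@B7}

Merge at B2: IN[B2] = OUT[B1] ⊔ OUT[B7] = {a@B7, b@B1, b@B5, c@B0, d@B1, d@B2, f@B7}
Applying B2's transfer function to that IN value gives OUT[B2] (row B2 above).

Answer: {a@B7, b@B1, b@B5, c@B0, d@B2, f@B7}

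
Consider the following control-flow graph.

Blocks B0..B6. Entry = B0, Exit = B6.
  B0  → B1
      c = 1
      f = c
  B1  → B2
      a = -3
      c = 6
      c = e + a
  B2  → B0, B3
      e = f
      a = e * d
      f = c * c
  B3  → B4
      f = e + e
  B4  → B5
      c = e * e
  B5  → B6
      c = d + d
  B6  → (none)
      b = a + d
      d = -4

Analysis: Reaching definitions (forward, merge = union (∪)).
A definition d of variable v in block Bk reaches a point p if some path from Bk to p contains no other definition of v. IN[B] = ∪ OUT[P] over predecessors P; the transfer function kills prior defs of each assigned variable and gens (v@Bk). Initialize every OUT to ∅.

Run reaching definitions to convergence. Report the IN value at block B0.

Converged values:
  B0:   IN={a@B2, c@B1, e@B2, f@B2}   OUT={a@B2, c@B0, e@B2, f@B0}
  B1:   IN={a@B2, c@B0, e@B2, f@B0}   OUT={a@B1, c@B1, e@B2, f@B0}
  B2:   IN={a@B1, c@B1, e@B2, f@B0}   OUT={a@B2, c@B1, e@B2, f@B2}
  B3:   IN={a@B2, c@B1, e@B2, f@B2}   OUT={a@B2, c@B1, e@B2, f@B3}
  B4:   IN={a@B2, c@B1, e@B2, f@B3}   OUT={a@B2, c@B4, e@B2, f@B3}
  B5:   IN={a@B2, c@B4, e@B2, f@B3}   OUT={a@B2, c@B5, e@B2, f@B3}
  B6:   IN={a@B2, c@B5, e@B2, f@B3}   OUT={a@B2, b@B6, c@B5, d@B6, e@B2, f@B3}

Merge at B0 (entry node, so the boundary value {} is joined with the incoming edge(s)): IN[B0] = {} ⊔ OUT[B2] = {a@B2, c@B1, e@B2, f@B2}

Answer: {a@B2, c@B1, e@B2, f@B2}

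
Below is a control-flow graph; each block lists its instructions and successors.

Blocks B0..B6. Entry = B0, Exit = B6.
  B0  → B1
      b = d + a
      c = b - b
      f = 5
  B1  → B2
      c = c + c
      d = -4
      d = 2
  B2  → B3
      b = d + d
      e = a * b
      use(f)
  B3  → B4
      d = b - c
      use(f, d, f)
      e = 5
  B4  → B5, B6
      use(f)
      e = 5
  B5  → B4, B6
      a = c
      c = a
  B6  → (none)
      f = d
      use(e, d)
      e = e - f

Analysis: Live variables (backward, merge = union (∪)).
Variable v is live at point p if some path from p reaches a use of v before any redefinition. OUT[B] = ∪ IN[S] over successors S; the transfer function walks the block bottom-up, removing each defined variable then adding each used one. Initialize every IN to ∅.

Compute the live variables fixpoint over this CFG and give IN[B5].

Answer: {c, d, e, f}

Derivation:
Per-block solution:
  B0: | IN={a, d} | OUT={a, c, f}
  B1: | IN={a, c, f} | OUT={a, c, d, f}
  B2: | IN={a, c, d, f} | OUT={b, c, f}
  B3: | IN={b, c, f} | OUT={c, d, f}
  B4: | IN={c, d, f} | OUT={c, d, e, f}
  B5: | IN={c, d, e, f} | OUT={c, d, e, f}
  B6: | IN={d, e} | OUT={}

Merge at B5: OUT[B5] = IN[B4] ⊔ IN[B6] = {c, d, e, f}
Applying B5's transfer function to that OUT value gives IN[B5] (row B5 above).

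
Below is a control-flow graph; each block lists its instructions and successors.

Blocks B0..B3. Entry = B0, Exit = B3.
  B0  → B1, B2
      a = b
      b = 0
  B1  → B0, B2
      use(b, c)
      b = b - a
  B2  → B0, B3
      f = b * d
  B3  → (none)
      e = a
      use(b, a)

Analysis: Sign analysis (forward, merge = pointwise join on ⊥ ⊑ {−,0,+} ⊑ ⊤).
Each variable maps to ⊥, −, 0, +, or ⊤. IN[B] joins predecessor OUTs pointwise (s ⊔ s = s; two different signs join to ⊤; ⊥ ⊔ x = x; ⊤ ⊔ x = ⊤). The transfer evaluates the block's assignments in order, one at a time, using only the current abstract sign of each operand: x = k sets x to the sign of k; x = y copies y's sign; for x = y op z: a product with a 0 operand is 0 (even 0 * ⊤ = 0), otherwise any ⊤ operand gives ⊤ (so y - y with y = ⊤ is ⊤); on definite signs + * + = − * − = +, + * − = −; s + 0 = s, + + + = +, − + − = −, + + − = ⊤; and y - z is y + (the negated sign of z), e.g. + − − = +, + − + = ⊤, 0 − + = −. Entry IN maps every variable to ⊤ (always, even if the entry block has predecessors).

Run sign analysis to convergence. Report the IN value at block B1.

Answer: {a: ⊤, b: 0, c: ⊤, d: ⊤, e: ⊤, f: ⊤}

Trace:
Per-block solution:
  B0:   IN=(all ⊤)   OUT={b:0; rest ⊤}
  B1:   IN={b:0; rest ⊤}   OUT=(all ⊤)
  B2:   IN=(all ⊤)   OUT=(all ⊤)
  B3:   IN=(all ⊤)   OUT=(all ⊤)

Merge at B1: IN[B1] = OUT[B0] = {a: ⊤, b: 0, c: ⊤, d: ⊤, e: ⊤, f: ⊤}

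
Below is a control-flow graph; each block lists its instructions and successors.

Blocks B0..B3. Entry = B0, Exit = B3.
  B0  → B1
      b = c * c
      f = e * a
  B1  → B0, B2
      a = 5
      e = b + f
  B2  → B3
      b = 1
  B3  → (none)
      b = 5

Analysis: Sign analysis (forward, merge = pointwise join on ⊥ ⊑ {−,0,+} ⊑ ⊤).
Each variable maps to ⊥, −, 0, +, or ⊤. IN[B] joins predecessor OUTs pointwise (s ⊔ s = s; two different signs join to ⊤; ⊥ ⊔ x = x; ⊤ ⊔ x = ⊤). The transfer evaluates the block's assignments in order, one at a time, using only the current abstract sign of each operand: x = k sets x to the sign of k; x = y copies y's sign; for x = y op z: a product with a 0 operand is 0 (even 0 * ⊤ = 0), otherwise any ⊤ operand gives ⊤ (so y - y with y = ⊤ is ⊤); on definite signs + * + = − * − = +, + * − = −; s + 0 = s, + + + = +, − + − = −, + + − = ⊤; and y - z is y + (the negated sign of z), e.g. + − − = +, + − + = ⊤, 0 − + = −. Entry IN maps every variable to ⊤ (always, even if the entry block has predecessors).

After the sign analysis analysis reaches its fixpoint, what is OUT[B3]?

Answer: {a: +, b: +, c: ⊤, d: ⊤, e: ⊤, f: ⊤}

Trace:
Fixpoint table:
  B0: | IN=(all ⊤) | OUT=(all ⊤)
  B1: | IN=(all ⊤) | OUT={a:+; rest ⊤}
  B2: | IN={a:+; rest ⊤} | OUT={a:+, b:+; rest ⊤}
  B3: | IN={a:+, b:+; rest ⊤} | OUT={a:+, b:+; rest ⊤}

Merge at B3: IN[B3] = OUT[B2] = {a: +, b: +, c: ⊤, d: ⊤, e: ⊤, f: ⊤}
Applying B3's transfer function to that IN value gives OUT[B3] (row B3 above).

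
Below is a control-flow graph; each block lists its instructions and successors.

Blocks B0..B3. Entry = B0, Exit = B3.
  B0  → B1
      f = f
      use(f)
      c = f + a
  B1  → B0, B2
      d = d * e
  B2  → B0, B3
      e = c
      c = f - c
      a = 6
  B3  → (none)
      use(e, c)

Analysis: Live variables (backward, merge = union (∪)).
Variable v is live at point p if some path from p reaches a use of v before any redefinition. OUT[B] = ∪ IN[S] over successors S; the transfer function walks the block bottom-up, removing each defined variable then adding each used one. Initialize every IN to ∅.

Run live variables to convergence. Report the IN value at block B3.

Fixpoint table:
  B0: | IN={a, d, e, f} | OUT={a, c, d, e, f}
  B1: | IN={a, c, d, e, f} | OUT={a, c, d, e, f}
  B2: | IN={c, d, f} | OUT={a, c, d, e, f}
  B3: | IN={c, e} | OUT={}

B3 is the boundary node: OUT[B3] = {}
Applying B3's transfer function to that OUT value gives IN[B3] (row B3 above).

Answer: {c, e}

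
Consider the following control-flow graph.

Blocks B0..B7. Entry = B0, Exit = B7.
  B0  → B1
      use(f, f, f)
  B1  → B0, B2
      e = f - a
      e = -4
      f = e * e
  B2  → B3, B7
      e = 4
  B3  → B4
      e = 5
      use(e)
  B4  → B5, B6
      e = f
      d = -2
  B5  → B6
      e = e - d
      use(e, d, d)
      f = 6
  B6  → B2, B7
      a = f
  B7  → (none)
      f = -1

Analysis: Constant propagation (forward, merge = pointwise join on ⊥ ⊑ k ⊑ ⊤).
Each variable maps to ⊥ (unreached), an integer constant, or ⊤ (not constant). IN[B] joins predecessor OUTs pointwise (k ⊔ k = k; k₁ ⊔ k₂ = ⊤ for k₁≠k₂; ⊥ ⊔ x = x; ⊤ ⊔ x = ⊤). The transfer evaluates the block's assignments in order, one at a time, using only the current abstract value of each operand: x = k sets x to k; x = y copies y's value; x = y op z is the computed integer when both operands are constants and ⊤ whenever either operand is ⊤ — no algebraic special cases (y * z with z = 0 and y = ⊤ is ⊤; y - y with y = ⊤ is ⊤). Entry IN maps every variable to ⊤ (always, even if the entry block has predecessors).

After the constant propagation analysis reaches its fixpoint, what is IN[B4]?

Answer: {a: ⊤, b: ⊤, c: ⊤, d: ⊤, e: 5, f: ⊤}

Trace:
Fixpoint table:
  B0: | IN=(all ⊤) | OUT=(all ⊤)
  B1: | IN=(all ⊤) | OUT={e:-4, f:16; rest ⊤}
  B2: | IN=(all ⊤) | OUT={e:4; rest ⊤}
  B3: | IN={e:4; rest ⊤} | OUT={e:5; rest ⊤}
  B4: | IN={e:5; rest ⊤} | OUT={d:-2; rest ⊤}
  B5: | IN={d:-2; rest ⊤} | OUT={d:-2, f:6; rest ⊤}
  B6: | IN={d:-2; rest ⊤} | OUT={d:-2; rest ⊤}
  B7: | IN=(all ⊤) | OUT={f:-1; rest ⊤}

Merge at B4: IN[B4] = OUT[B3] = {a: ⊤, b: ⊤, c: ⊤, d: ⊤, e: 5, f: ⊤}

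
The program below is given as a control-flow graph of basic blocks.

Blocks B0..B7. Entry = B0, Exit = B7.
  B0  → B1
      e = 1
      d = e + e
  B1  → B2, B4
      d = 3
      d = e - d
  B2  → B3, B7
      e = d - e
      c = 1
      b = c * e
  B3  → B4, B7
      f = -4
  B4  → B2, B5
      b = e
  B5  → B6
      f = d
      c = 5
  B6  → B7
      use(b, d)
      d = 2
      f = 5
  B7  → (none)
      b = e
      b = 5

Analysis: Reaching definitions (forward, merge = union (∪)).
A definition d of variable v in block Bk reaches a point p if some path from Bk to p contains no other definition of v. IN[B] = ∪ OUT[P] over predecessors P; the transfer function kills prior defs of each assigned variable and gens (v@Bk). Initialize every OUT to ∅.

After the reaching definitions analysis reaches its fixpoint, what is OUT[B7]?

Answer: {b@B7, c@B2, c@B5, d@B1, d@B6, e@B0, e@B2, f@B3, f@B6}

Working:
Converged values:
  B0:   IN={}   OUT={d@B0, e@B0}
  B1:   IN={d@B0, e@B0}   OUT={d@B1, e@B0}
  B2:   IN={b@B4, c@B2, d@B1, e@B0, e@B2, f@B3}   OUT={b@B2, c@B2, d@B1, e@B2, f@B3}
  B3:   IN={b@B2, c@B2, d@B1, e@B2, f@B3}   OUT={b@B2, c@B2, d@B1, e@B2, f@B3}
  B4:   IN={b@B2, c@B2, d@B1, e@B0, e@B2, f@B3}   OUT={b@B4, c@B2, d@B1, e@B0, e@B2, f@B3}
  B5:   IN={b@B4, c@B2, d@B1, e@B0, e@B2, f@B3}   OUT={b@B4, c@B5, d@B1, e@B0, e@B2, f@B5}
  B6:   IN={b@B4, c@B5, d@B1, e@B0, e@B2, f@B5}   OUT={b@B4, c@B5, d@B6, e@B0, e@B2, f@B6}
  B7:   IN={b@B2, b@B4, c@B2, c@B5, d@B1, d@B6, e@B0, e@B2, f@B3, f@B6}   OUT={b@B7, c@B2, c@B5, d@B1, d@B6, e@B0, e@B2, f@B3, f@B6}

Merge at B7: IN[B7] = OUT[B2] ⊔ OUT[B3] ⊔ OUT[B6] = {b@B2, b@B4, c@B2, c@B5, d@B1, d@B6, e@B0, e@B2, f@B3, f@B6}
Applying B7's transfer function to that IN value gives OUT[B7] (row B7 above).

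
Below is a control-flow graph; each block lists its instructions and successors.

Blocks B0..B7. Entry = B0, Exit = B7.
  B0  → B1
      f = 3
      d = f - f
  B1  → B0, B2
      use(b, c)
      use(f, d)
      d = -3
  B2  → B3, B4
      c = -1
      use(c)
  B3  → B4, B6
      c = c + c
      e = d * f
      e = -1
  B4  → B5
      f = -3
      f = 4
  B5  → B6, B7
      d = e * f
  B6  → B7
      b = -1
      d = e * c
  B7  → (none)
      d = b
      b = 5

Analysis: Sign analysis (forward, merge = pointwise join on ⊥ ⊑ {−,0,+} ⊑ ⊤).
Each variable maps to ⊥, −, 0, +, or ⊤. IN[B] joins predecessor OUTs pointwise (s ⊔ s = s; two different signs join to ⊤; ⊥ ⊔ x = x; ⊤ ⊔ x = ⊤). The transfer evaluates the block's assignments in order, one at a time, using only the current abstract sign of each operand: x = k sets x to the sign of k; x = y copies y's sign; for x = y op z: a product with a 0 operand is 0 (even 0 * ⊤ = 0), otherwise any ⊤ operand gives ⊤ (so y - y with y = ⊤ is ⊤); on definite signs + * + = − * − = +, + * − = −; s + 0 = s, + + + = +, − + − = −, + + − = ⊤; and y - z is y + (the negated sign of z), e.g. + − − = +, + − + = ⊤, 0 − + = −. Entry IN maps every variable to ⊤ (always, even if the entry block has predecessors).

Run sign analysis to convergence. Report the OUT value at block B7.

Answer: {a: ⊤, b: +, c: -, d: ⊤, e: ⊤, f: +}

Derivation:
Per-block solution:
  B0: | IN=(all ⊤) | OUT={f:+; rest ⊤}
  B1: | IN={f:+; rest ⊤} | OUT={d:-, f:+; rest ⊤}
  B2: | IN={d:-, f:+; rest ⊤} | OUT={c:-, d:-, f:+; rest ⊤}
  B3: | IN={c:-, d:-, f:+; rest ⊤} | OUT={c:-, d:-, e:-, f:+; rest ⊤}
  B4: | IN={c:-, d:-, f:+; rest ⊤} | OUT={c:-, d:-, f:+; rest ⊤}
  B5: | IN={c:-, d:-, f:+; rest ⊤} | OUT={c:-, f:+; rest ⊤}
  B6: | IN={c:-, f:+; rest ⊤} | OUT={b:-, c:-, f:+; rest ⊤}
  B7: | IN={c:-, f:+; rest ⊤} | OUT={b:+, c:-, f:+; rest ⊤}

Merge at B7: IN[B7] = OUT[B5] ⊔ OUT[B6] = {a: ⊤, b: ⊤, c: -, d: ⊤, e: ⊤, f: +}
Applying B7's transfer function to that IN value gives OUT[B7] (row B7 above).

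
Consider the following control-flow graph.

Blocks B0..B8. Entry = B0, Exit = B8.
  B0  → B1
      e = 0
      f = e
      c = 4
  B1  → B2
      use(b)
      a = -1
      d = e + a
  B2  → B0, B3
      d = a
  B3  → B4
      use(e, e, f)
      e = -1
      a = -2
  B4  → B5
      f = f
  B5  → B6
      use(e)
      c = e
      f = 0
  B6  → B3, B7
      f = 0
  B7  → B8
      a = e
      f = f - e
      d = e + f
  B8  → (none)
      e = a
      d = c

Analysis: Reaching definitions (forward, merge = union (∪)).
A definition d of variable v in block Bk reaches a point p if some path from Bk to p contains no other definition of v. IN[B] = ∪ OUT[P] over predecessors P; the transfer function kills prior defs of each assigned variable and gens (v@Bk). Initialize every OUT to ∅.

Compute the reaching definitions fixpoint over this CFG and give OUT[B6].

Converged values:
  B0: | IN={a@B1, c@B0, d@B2, e@B0, f@B0} | OUT={a@B1, c@B0, d@B2, e@B0, f@B0}
  B1: | IN={a@B1, c@B0, d@B2, e@B0, f@B0} | OUT={a@B1, c@B0, d@B1, e@B0, f@B0}
  B2: | IN={a@B1, c@B0, d@B1, e@B0, f@B0} | OUT={a@B1, c@B0, d@B2, e@B0, f@B0}
  B3: | IN={a@B1, a@B3, c@B0, c@B5, d@B2, e@B0, e@B3, f@B0, f@B6} | OUT={a@B3, c@B0, c@B5, d@B2, e@B3, f@B0, f@B6}
  B4: | IN={a@B3, c@B0, c@B5, d@B2, e@B3, f@B0, f@B6} | OUT={a@B3, c@B0, c@B5, d@B2, e@B3, f@B4}
  B5: | IN={a@B3, c@B0, c@B5, d@B2, e@B3, f@B4} | OUT={a@B3, c@B5, d@B2, e@B3, f@B5}
  B6: | IN={a@B3, c@B5, d@B2, e@B3, f@B5} | OUT={a@B3, c@B5, d@B2, e@B3, f@B6}
  B7: | IN={a@B3, c@B5, d@B2, e@B3, f@B6} | OUT={a@B7, c@B5, d@B7, e@B3, f@B7}
  B8: | IN={a@B7, c@B5, d@B7, e@B3, f@B7} | OUT={a@B7, c@B5, d@B8, e@B8, f@B7}

Merge at B6: IN[B6] = OUT[B5] = {a@B3, c@B5, d@B2, e@B3, f@B5}
Applying B6's transfer function to that IN value gives OUT[B6] (row B6 above).

Answer: {a@B3, c@B5, d@B2, e@B3, f@B6}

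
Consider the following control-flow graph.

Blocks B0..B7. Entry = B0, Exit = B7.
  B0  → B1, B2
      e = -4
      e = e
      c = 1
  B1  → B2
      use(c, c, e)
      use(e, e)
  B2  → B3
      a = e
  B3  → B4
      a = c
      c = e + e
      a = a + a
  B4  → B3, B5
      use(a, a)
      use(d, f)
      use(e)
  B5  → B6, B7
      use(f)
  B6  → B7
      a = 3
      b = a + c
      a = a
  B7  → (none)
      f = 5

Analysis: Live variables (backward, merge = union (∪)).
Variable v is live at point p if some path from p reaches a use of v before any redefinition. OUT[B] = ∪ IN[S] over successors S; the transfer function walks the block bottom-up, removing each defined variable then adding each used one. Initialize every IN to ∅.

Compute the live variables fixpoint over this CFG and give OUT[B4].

Fixpoint table:
  B0:  IN={d, f}  OUT={c, d, e, f}
  B1:  IN={c, d, e, f}  OUT={c, d, e, f}
  B2:  IN={c, d, e, f}  OUT={c, d, e, f}
  B3:  IN={c, d, e, f}  OUT={a, c, d, e, f}
  B4:  IN={a, c, d, e, f}  OUT={c, d, e, f}
  B5:  IN={c, f}  OUT={c}
  B6:  IN={c}  OUT={}
  B7:  IN={}  OUT={}

Merge at B4: OUT[B4] = IN[B3] ⊔ IN[B5] = {c, d, e, f}

Answer: {c, d, e, f}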